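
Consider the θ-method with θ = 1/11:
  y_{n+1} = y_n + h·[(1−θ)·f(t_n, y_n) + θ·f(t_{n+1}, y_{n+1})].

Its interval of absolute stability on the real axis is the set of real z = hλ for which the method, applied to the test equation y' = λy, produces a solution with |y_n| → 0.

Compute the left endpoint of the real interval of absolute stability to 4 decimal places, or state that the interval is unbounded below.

Test eqn y'=λy, z=hλ:
  y_{n+1} = y_n + z·[10/11·y_n + 1/11·y_{n+1}] ⇒ (1 − 1/11z)y_{n+1} = (1 + 10/11z)y_n
  Hence R(z) = (1 + 10/11z)/(1 − 1/11z).

Solve |R(x)|<1 on ℝ⁻.
x=-0.86: |R|=0.2024
R=−1: 1+10/11x = −1+1/11x ⇒ -9/11x=2 ⇒ x=2/(-9/11)=-2.4444
Confirm numerically:
  x=-2.279: |R|=0.88787 <1
  x=-1.518: |R|=0.33392 <1
  x=-1.445: |R|=0.27722 <1
  x=-2.852: |R|=1.26480 >1
  x=-2.527: |R|=1.05493 >1
Stable set (-2.4444, 0).

left endpoint -2.4444.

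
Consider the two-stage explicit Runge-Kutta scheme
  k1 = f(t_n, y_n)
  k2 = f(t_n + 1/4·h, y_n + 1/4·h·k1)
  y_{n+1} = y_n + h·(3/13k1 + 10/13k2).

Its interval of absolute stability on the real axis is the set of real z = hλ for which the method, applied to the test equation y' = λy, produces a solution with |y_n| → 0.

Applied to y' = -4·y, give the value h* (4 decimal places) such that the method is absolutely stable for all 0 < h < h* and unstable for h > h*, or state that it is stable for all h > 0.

With y'=λy (z=hλ):
  k1=λy_n ⇒ h·k1=z·y_n;  k2=λ(1+1/4z)y_n ⇒ h·k2=z(1+1/4z)y_n
  y_{n+1}/y_n = 1 + 3/13z + 10/13z(1+1/4z) = 1 + z + 5/26z²
  R(z) = 1 + z + 5/26z².

Find x<0 with |R(x)|<1.
x=-0.31: |R|=0.7085
R=1: x+5/26x²=0 ⇒ x=−26/5=-5.2000; min R=1−1/(4·5/26)=-0.3000>−1
Confirm numerically:
  x=-4.057: |R|=0.10824 <1
  x=-2.588: |R|=0.29997 <1
  x=-2.132: |R|=0.25788 <1
  x=-5.721: |R|=1.57320 >1
  x=-5.538: |R|=1.35997 >1
Stable set (-5.2000, 0).

(-5.2000,0); λ=-4 ⇒ h* = (26/5)/4 = 1.3000.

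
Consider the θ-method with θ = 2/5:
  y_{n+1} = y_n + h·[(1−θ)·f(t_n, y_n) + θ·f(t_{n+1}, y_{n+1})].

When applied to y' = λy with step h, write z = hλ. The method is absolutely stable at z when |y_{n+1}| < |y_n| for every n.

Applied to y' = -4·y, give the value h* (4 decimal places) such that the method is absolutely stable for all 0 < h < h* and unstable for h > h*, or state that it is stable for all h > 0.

Test eqn y'=λy, z=hλ:
  y_{n+1} = y_n + z·[3/5·y_n + 2/5·y_{n+1}] ⇒ (1 − 2/5z)y_{n+1} = (1 + 3/5z)y_n
  R(z) = (1 + 3/5z)/(1 − 2/5z).

Boundary: |R(x)|=1, x<0.
x=-1.63: |R|=0.0133
R=−1: 1+3/5x = −1+2/5x ⇒ -1/5x=2 ⇒ x=2/(-1/5)=-10.0000
Confirm numerically:
  x=-9.898: |R|=0.99589 <1
  x=-9.714: |R|=0.98829 <1
  x=-7.599: |R|=0.88113 <1
  x=-4.940: |R|=0.65995 <1
  x=-10.396: |R|=1.01535 >1
  x=-10.257: |R|=1.01007 >1
So |R|<1 on (-10.0000, 0).

(-10.0000,0); λ=-4 ⇒ h* = (10)/4 = 2.5000.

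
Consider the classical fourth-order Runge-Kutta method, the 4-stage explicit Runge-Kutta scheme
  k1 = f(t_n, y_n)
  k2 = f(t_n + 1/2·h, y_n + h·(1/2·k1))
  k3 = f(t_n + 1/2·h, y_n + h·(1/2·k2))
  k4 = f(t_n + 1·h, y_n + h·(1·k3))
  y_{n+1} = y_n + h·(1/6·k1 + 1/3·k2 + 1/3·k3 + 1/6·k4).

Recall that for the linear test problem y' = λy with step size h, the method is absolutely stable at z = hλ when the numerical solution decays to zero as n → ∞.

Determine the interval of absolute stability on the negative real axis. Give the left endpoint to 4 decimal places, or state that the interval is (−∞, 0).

Set f=λy, z=hλ:
  order 4, 4-stage ⇒ R(z)=1+z+z^2/2+z^3/6+z^4/24
  (e.g. R(-0.95)=0.39229, |R|=0.39229)

Solve |R(x)|<1 on ℝ⁻.
x=-0.95: |R|=0.3923
|R(-3.18)|=1.7775 |R(-2.86)|=1.1186 |R(-2.13)|=0.3855
Bisect:
  x_lo=-3.3255 |R|=2.1705  x_hi=-0.3372 |R|=0.7138
  mid=-1.83137 |R|=0.29058 →hi
  mid=-2.57846 |R|=0.73038 →hi
  mid=-2.95200 |R|=1.28184 →lo
  mid=-2.76523 |R|=0.97017 →hi
  mid=-2.85861 |R|=1.11629 →lo
  mid=-2.81192 |R|=1.04089 →lo
  mid=-2.78857 |R|=1.00496 →lo
  mid=-2.77690 |R|=0.98742 →hi
  ...
  [-2.78547,-2.78529] ⇒ x*=-2.7853
Stable set (-2.7853, 0).

(-2.7853, 0).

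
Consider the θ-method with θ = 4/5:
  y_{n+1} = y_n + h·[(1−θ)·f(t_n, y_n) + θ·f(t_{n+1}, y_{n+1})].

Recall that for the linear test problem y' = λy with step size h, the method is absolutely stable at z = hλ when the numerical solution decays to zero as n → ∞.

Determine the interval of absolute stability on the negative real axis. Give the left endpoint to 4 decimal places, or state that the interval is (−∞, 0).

On y'=λy, z=hλ:
  y_{n+1} = y_n + z·[1/5·y_n + 4/5·y_{n+1}] ⇒ (1 − 4/5z)y_{n+1} = (1 + 1/5z)y_n
  so R(z) = (1 + 1/5z)/(1 − 4/5z).

Need |R(x)|<1, x<0.
x=-1.08: |R|=0.4206
x=-2: |R|=0.2308
x=-10: |R|=0.1111
x=-100: |R|=0.2346
θ=4/5≥1/2 ⇒ |1+1/5x|<|1−4/5x| ∀x<0 ⇒ interval (−∞,0).

interval (−∞, 0).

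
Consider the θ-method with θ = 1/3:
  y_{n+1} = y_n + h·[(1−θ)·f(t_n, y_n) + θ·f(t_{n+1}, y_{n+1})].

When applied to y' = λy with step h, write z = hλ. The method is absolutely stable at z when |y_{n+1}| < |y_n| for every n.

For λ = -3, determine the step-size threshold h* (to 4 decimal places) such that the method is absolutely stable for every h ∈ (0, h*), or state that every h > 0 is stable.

(-6.0000,0); λ=-3 ⇒ h* = (6)/3 = 2.0000.

Test eqn y'=λy, z=hλ:
  y_{n+1} = y_n + z·[2/3·y_n + 1/3·y_{n+1}] ⇒ (1 − 1/3z)y_{n+1} = (1 + 2/3z)y_n
  R(z) = (1 + 2/3z)/(1 − 1/3z).

Find x<0 with |R(x)|<1.
x=-1.63: |R|=0.0562
R=−1: 1+2/3x = −1+1/3x ⇒ -1/3x=2 ⇒ x=2/(-1/3)=-6.0000
Confirm numerically:
  x=-4.703: |R|=0.83162 <1
  x=-3.793: |R|=0.67511 <1
  x=-3.245: |R|=0.55885 <1
  x=-6.349: |R|=1.03733 >1
  x=-6.160: |R|=1.01747 >1
  x=-6.095: |R|=1.01045 >1
So |R|<1 on (-6.0000, 0).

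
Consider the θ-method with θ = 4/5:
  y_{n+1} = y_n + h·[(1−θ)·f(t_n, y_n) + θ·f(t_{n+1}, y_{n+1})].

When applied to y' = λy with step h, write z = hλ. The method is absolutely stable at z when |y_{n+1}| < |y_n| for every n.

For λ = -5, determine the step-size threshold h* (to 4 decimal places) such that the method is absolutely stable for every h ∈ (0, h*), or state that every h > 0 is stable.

Set f=λy, z=hλ:
  y_{n+1} = y_n + z·[1/5·y_n + 4/5·y_{n+1}] ⇒ (1 − 4/5z)y_{n+1} = (1 + 1/5z)y_n
  Hence R(z) = (1 + 1/5z)/(1 − 4/5z).

Solve |R(x)|<1 on ℝ⁻.
x=-1.02: |R|=0.4383
x=-2: |R|=0.2308
x=-10: |R|=0.1111
x=-100: |R|=0.2346
θ=4/5≥1/2 ⇒ |1+1/5x|<|1−4/5x| ∀x<0 ⇒ interval (−∞,0).

(−∞, 0) — no finite endpoint. Any h>0 works for λ=-5.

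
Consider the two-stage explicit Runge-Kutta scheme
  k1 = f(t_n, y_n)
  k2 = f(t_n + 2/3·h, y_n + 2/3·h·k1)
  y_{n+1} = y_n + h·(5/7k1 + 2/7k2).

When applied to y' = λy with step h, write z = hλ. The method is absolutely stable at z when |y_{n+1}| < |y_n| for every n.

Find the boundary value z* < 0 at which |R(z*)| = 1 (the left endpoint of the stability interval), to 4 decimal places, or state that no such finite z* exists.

left endpoint -5.2500.

With y'=λy (z=hλ):
  k1=λy_n ⇒ h·k1=z·y_n;  k2=λ(1+2/3z)y_n ⇒ h·k2=z(1+2/3z)y_n
  y_{n+1}/y_n = 1 + 5/7z + 2/7z(1+2/3z) = 1 + z + 4/21z²
  ⇒ R(z) = 1 + z + 4/21z².

Solve |R(x)|<1 on ℝ⁻.
x=-0.98: |R|=0.2029
R=1: x+4/21x²=0 ⇒ x=−21/4=-5.2500; min R=1−1/(4·4/21)=-0.3125>−1
Confirm numerically:
  x=-5.057: |R|=0.81410 <1
  x=-3.391: |R|=0.20074 <1
  x=-3.124: |R|=0.26507 <1
  x=-3.024: |R|=0.28218 <1
  x=-5.774: |R|=1.57630 >1
  x=-5.347: |R|=1.09879 >1
  x=-5.292: |R|=1.04234 >1
Interval (-5.2500, 0).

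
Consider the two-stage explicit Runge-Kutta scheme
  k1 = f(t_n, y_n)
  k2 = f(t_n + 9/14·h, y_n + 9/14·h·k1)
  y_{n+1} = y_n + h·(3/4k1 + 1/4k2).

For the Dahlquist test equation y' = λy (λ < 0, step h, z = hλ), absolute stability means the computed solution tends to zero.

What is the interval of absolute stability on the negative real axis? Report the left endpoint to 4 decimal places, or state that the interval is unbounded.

Test eqn y'=λy, z=hλ:
  k1=λy_n ⇒ h·k1=z·y_n;  k2=λ(1+9/14z)y_n ⇒ h·k2=z(1+9/14z)y_n
  y_{n+1}/y_n = 1 + 3/4z + 1/4z(1+9/14z) = 1 + z + 9/56z²
  Hence R(z) = 1 + z + 9/56z².

Solve |R(x)|<1 on ℝ⁻.
x=-1.27: |R|=0.0108
R=1: x+9/56x²=0 ⇒ x=−56/9=-6.2222; min R=1−1/(4·9/56)=-0.5556>−1
Confirm numerically:
  x=-5.800: |R|=0.60643 <1
  x=-4.165: |R|=0.37705 <1
  x=-3.686: |R|=0.50244 <1
  x=-2.490: |R|=0.49356 <1
  x=-6.573: |R|=1.37055 >1
  x=-6.437: |R|=1.22219 >1
So |R|<1 on (-6.2222, 0).

z∈(-6.2222,0).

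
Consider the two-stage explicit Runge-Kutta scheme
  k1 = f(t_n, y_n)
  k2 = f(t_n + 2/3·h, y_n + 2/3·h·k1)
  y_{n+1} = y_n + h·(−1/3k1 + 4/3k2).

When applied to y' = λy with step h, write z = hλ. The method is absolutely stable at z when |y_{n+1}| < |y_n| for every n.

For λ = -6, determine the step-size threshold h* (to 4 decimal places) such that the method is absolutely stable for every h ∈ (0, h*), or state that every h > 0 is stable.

(-1.1250,0); λ=-6 ⇒ h* = (9/8)/6 = 0.1875.

Set f=λy, z=hλ:
  k1=λy_n ⇒ h·k1=z·y_n;  k2=λ(1+2/3z)y_n ⇒ h·k2=z(1+2/3z)y_n
  y_{n+1}/y_n = 1 − 1/3z + 4/3z(1+2/3z) = 1 + z + 8/9z²
  Hence R(z) = 1 + z + 8/9z².

Solve |R(x)|<1 on ℝ⁻.
x=-0.7: |R|=0.7356
R=1: x+8/9x²=0 ⇒ x=−9/8=-1.1250; min R=1−1/(4·8/9)=0.7188>−1
Confirm numerically:
  x=-0.843: |R|=0.78869 <1
  x=-0.652: |R|=0.72587 <1
  x=-0.611: |R|=0.72084 <1
  x=-0.532: |R|=0.71958 <1
  x=-1.594: |R|=1.66452 >1
  x=-1.379: |R|=1.31135 >1
Interval (-1.1250, 0).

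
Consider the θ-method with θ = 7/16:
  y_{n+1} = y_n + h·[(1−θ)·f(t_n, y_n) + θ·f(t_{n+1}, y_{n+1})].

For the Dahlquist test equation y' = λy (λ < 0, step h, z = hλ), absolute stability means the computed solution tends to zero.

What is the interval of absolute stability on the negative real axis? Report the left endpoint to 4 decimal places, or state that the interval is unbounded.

(-16.0000, 0).

On y'=λy, z=hλ:
  y_{n+1} = y_n + z·[9/16·y_n + 7/16·y_{n+1}] ⇒ (1 − 7/16z)y_{n+1} = (1 + 9/16z)y_n
  R(z) = (1 + 9/16z)/(1 − 7/16z).

Solve |R(x)|<1 on ℝ⁻.
x=-1.8: |R|=0.0070
R=−1: 1+9/16x = −1+7/16x ⇒ -1/8x=2 ⇒ x=2/(-1/8)=-16.0000
Confirm numerically:
  x=-14.255: |R|=0.96986 <1
  x=-14.156: |R|=0.96796 <1
  x=-10.805: |R|=0.88662 <1
  x=-16.496: |R|=1.00755 >1
  x=-16.241: |R|=1.00372 >1
Interval (-16.0000, 0).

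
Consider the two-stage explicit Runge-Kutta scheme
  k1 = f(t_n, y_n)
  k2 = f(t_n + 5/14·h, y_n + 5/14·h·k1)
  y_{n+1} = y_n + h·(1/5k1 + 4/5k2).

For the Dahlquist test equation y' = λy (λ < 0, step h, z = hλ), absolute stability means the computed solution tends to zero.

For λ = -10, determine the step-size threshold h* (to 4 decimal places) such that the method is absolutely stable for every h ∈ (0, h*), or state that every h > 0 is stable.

Test eqn y'=λy, z=hλ:
  k1=λy_n ⇒ h·k1=z·y_n;  k2=λ(1+5/14z)y_n ⇒ h·k2=z(1+5/14z)y_n
  y_{n+1}/y_n = 1 + 1/5z + 4/5z(1+5/14z) = 1 + z + 2/7z²
  so R(z) = 1 + z + 2/7z².

Boundary: |R(x)|=1, x<0.
x=-0.74: |R|=0.4165
R=1: x+2/7x²=0 ⇒ x=−7/2=-3.5000; min R=1−1/(4·2/7)=0.1250>−1
Confirm numerically:
  x=-3.363: |R|=0.86836 <1
  x=-2.578: |R|=0.32088 <1
  x=-1.840: |R|=0.12731 <1
  x=-3.881: |R|=1.42247 >1
  x=-3.817: |R|=1.34571 >1
Stable set (-3.5000, 0).

(-3.5000,0); λ=-10 ⇒ h* = (7/2)/10 = 0.3500.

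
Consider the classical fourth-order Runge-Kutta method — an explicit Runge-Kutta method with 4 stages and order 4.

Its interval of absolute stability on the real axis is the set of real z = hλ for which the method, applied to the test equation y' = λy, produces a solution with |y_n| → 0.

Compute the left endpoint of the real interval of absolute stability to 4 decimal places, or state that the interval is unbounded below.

On y'=λy, z=hλ:
  order 4, 4-stage ⇒ R(z)=1+z+z^2/2+z^3/6+z^4/24
  (e.g. R(-1.42)=0.28040, |R|=0.28040)

Find x<0 with |R(x)|<1.
x=-1.42: |R|=0.2804
|R(-2.96)|=1.2970 |R(-2.87)|=1.1354 |R(-2.18)|=0.4105
Bisect:
  x_lo=-3.6763 |R|=3.4111  x_hi=-0.1699 |R|=0.8438
  mid=-1.92308 |R|=0.31058 →hi
  mid=-2.79968 |R|=1.02192 →lo
  mid=-2.36138 |R|=0.52767 →hi
  mid=-2.58053 |R|=0.73270 →hi
  mid=-2.69011 |R|=0.86572 →hi
  mid=-2.74490 |R|=0.94078 →hi
  mid=-2.77229 |R|=0.98057 →hi
  mid=-2.78599 |R|=1.00105 →lo
  mid=-2.77914 |R|=0.99076 →hi
  mid=-2.78256 |R|=0.99589 →hi
  ...
  [-2.78535,-2.78513] ⇒ x*=-2.7853
Interval (-2.7853, 0).

left endpoint -2.7853.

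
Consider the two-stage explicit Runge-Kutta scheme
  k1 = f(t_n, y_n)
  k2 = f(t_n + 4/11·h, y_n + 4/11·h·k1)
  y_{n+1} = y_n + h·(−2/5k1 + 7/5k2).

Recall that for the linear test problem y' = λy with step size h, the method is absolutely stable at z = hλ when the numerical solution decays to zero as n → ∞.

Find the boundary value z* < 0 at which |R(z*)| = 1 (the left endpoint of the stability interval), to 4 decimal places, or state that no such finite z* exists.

z* = -1.9643.

On y'=λy, z=hλ:
  k1=λy_n ⇒ h·k1=z·y_n;  k2=λ(1+4/11z)y_n ⇒ h·k2=z(1+4/11z)y_n
  y_{n+1}/y_n = 1 − 2/5z + 7/5z(1+4/11z) = 1 + z + 28/55z²
  Hence R(z) = 1 + z + 28/55z².

Find x<0 with |R(x)|<1.
x=-1.17: |R|=0.5269
R=1: x+28/55x²=0 ⇒ x=−55/28=-1.9643; min R=1−1/(4·28/55)=0.5089>−1
Confirm numerically:
  x=-1.898: |R|=0.93595 <1
  x=-1.786: |R|=0.83790 <1
  x=-1.363: |R|=0.58277 <1
  x=-1.233: |R|=0.54097 <1
  x=-2.484: |R|=1.65722 >1
  x=-2.200: |R|=1.26400 >1
  x=-2.093: |R|=1.13715 >1
Interval (-1.9643, 0).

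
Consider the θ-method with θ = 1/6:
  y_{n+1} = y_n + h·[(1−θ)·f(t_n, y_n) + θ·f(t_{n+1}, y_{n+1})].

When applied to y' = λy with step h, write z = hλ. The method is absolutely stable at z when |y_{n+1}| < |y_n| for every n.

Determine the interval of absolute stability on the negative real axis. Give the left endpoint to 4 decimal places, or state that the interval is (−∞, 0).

(-3.0000, 0).

With y'=λy (z=hλ):
  y_{n+1} = y_n + z·[5/6·y_n + 1/6·y_{n+1}] ⇒ (1 − 1/6z)y_{n+1} = (1 + 5/6z)y_n
  ⇒ R(z) = (1 + 5/6z)/(1 − 1/6z).

Solve |R(x)|<1 on ℝ⁻.
x=-1.12: |R|=0.0562
R=−1: 1+5/6x = −1+1/6x ⇒ -2/3x=2 ⇒ x=2/(-2/3)=-3.0000
Confirm numerically:
  x=-2.803: |R|=0.91049 <1
  x=-2.390: |R|=0.70918 <1
  x=-2.117: |R|=0.56486 <1
  x=-2.083: |R|=0.54621 <1
  x=-3.520: |R|=1.21849 >1
  x=-3.247: |R|=1.10685 >1
  x=-3.241: |R|=1.10432 >1
Stable set (-3.0000, 0).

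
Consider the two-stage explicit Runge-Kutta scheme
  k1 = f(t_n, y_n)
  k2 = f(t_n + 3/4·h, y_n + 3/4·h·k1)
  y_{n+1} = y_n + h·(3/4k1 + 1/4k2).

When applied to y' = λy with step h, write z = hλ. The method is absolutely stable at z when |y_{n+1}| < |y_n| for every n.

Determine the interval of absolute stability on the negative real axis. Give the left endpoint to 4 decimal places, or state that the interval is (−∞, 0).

z∈(-5.3333,0).

Set f=λy, z=hλ:
  k1=λy_n ⇒ h·k1=z·y_n;  k2=λ(1+3/4z)y_n ⇒ h·k2=z(1+3/4z)y_n
  y_{n+1}/y_n = 1 + 3/4z + 1/4z(1+3/4z) = 1 + z + 3/16z²
  Hence R(z) = 1 + z + 3/16z².

Boundary: |R(x)|=1, x<0.
x=-0.65: |R|=0.4292
R=1: x+3/16x²=0 ⇒ x=−16/3=-5.3333; min R=1−1/(4·3/16)=-0.3333>−1
Confirm numerically:
  x=-2.832: |R|=0.32821 <1
  x=-2.615: |R|=0.33283 <1
  x=-2.332: |R|=0.31233 <1
  x=-5.535: |R|=1.20929 >1
  x=-5.354: |R|=1.02075 >1
Stable set (-5.3333, 0).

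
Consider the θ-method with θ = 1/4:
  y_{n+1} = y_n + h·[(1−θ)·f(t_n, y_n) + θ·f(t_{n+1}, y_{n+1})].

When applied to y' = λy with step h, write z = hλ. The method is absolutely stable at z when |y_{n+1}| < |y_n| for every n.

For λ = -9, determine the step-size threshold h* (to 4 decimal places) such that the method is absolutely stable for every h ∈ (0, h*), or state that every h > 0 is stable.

On y'=λy, z=hλ:
  y_{n+1} = y_n + z·[3/4·y_n + 1/4·y_{n+1}] ⇒ (1 − 1/4z)y_{n+1} = (1 + 3/4z)y_n
  so R(z) = (1 + 3/4z)/(1 − 1/4z).

Boundary: |R(x)|=1, x<0.
x=-0.9: |R|=0.2653
R=−1: 1+3/4x = −1+1/4x ⇒ -1/2x=2 ⇒ x=2/(-1/2)=-4.0000
Confirm numerically:
  x=-3.864: |R|=0.96541 <1
  x=-2.105: |R|=0.37920 <1
  x=-1.959: |R|=0.31499 <1
  x=-4.343: |R|=1.08222 >1
  x=-4.122: |R|=1.03004 >1
  x=-4.032: |R|=1.00797 >1
So |R|<1 on (-4.0000, 0).

(-4.0000,0); λ=-9 ⇒ h* = (4)/9 = 0.4444.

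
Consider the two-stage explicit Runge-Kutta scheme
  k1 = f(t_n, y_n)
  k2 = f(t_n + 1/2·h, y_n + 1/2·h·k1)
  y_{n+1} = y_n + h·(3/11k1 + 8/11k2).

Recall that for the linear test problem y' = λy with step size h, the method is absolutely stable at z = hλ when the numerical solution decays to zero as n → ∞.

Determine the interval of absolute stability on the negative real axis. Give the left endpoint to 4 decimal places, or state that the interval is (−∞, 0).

With y'=λy (z=hλ):
  k1=λy_n ⇒ h·k1=z·y_n;  k2=λ(1+1/2z)y_n ⇒ h·k2=z(1+1/2z)y_n
  y_{n+1}/y_n = 1 + 3/11z + 8/11z(1+1/2z) = 1 + z + 4/11z²
  so R(z) = 1 + z + 4/11z².

Need |R(x)|<1, x<0.
x=-0.4: |R|=0.6582
R=1: x+4/11x²=0 ⇒ x=−11/4=-2.7500; min R=1−1/(4·4/11)=0.3125>−1
Confirm numerically:
  x=-2.538: |R|=0.80434 <1
  x=-1.880: |R|=0.40524 <1
  x=-1.563: |R|=0.32535 <1
  x=-1.319: |R|=0.31364 <1
  x=-3.008: |R|=1.28221 >1
  x=-2.992: |R|=1.26330 >1
  x=-2.891: |R|=1.14823 >1
So |R|<1 on (-2.7500, 0).

z∈(-2.7500,0).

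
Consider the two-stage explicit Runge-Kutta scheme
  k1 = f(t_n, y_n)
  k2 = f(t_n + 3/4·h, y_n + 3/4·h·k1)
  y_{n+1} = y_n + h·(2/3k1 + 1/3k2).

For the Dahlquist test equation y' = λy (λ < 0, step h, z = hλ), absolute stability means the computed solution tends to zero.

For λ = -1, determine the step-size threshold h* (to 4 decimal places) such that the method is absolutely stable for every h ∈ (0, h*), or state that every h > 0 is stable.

On y'=λy, z=hλ:
  k1=λy_n ⇒ h·k1=z·y_n;  k2=λ(1+3/4z)y_n ⇒ h·k2=z(1+3/4z)y_n
  y_{n+1}/y_n = 1 + 2/3z + 1/3z(1+3/4z) = 1 + z + 1/4z²
  ⇒ R(z) = 1 + z + 1/4z².

Find x<0 with |R(x)|<1.
x=-0.61: |R|=0.4830
R=1: x+1/4x²=0 ⇒ x=−4=-4.0000; min R=1−1/(4·1/4)=0.0000>−1
Confirm numerically:
  x=-2.691: |R|=0.11937 <1
  x=-2.280: |R|=0.01960 <1
  x=-2.051: |R|=0.00065 <1
  x=-4.394: |R|=1.43281 >1
  x=-4.273: |R|=1.29163 >1
Stable set (-4.0000, 0).

(-4.0000,0); λ=-1 ⇒ h* = (4)/1 = 4.0000.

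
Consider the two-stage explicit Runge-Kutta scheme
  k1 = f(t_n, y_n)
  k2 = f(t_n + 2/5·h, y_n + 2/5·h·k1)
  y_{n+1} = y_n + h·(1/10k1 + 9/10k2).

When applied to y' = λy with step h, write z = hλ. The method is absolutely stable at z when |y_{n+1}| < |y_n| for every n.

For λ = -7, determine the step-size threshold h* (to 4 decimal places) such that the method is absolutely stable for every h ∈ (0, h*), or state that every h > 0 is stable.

(-2.7778,0); λ=-7 ⇒ h* = (25/9)/7 = 0.3968.

On y'=λy, z=hλ:
  k1=λy_n ⇒ h·k1=z·y_n;  k2=λ(1+2/5z)y_n ⇒ h·k2=z(1+2/5z)y_n
  y_{n+1}/y_n = 1 + 1/10z + 9/10z(1+2/5z) = 1 + z + 9/25z²
  R(z) = 1 + z + 9/25z².

Solve |R(x)|<1 on ℝ⁻.
x=-0.94: |R|=0.3781
R=1: x+9/25x²=0 ⇒ x=−25/9=-2.7778; min R=1−1/(4·9/25)=0.3056>−1
Confirm numerically:
  x=-2.738: |R|=0.96079 <1
  x=-1.908: |R|=0.40257 <1
  x=-1.269: |R|=0.31073 <1
  x=-2.953: |R|=1.18628 >1
  x=-2.813: |R|=1.03567 >1
Interval (-2.7778, 0).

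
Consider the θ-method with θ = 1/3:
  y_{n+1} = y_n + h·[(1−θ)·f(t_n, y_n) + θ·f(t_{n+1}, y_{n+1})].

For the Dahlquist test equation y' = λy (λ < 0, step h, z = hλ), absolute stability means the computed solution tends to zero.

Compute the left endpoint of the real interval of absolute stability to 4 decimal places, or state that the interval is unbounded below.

With y'=λy (z=hλ):
  y_{n+1} = y_n + z·[2/3·y_n + 1/3·y_{n+1}] ⇒ (1 − 1/3z)y_{n+1} = (1 + 2/3z)y_n
  ⇒ R(z) = (1 + 2/3z)/(1 − 1/3z).

Need |R(x)|<1, x<0.
x=-0.54: |R|=0.5424
R=−1: 1+2/3x = −1+1/3x ⇒ -1/3x=2 ⇒ x=2/(-1/3)=-6.0000
Confirm numerically:
  x=-3.241: |R|=0.55792 <1
  x=-2.673: |R|=0.41354 <1
  x=-2.496: |R|=0.36245 <1
  x=-6.599: |R|=1.06240 >1
  x=-6.578: |R|=1.06035 >1
  x=-6.300: |R|=1.03226 >1
Interval (-6.0000, 0).

left endpoint -6.0000.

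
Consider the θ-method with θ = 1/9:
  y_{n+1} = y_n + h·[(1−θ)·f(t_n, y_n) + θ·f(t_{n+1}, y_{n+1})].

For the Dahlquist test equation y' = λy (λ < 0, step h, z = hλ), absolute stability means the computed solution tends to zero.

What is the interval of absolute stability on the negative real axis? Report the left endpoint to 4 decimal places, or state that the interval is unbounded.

z∈(-2.5714,0).

On y'=λy, z=hλ:
  y_{n+1} = y_n + z·[8/9·y_n + 1/9·y_{n+1}] ⇒ (1 − 1/9z)y_{n+1} = (1 + 8/9z)y_n
  Hence R(z) = (1 + 8/9z)/(1 − 1/9z).

Need |R(x)|<1, x<0.
x=-0.57: |R|=0.4639
R=−1: 1+8/9x = −1+1/9x ⇒ -7/9x=2 ⇒ x=2/(-7/9)=-2.5714
Confirm numerically:
  x=-2.265: |R|=0.80959 <1
  x=-2.058: |R|=0.67499 <1
  x=-1.752: |R|=0.46652 <1
  x=-1.102: |R|=0.01821 <1
  x=-3.032: |R|=1.26795 >1
  x=-2.663: |R|=1.05496 >1
So |R|<1 on (-2.5714, 0).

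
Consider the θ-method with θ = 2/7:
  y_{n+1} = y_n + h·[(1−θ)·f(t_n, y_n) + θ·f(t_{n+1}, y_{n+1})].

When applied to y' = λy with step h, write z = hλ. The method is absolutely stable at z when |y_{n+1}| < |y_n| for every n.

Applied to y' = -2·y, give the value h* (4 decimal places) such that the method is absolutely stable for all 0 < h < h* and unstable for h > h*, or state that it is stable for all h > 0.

Test eqn y'=λy, z=hλ:
  y_{n+1} = y_n + z·[5/7·y_n + 2/7·y_{n+1}] ⇒ (1 − 2/7z)y_{n+1} = (1 + 5/7z)y_n
  R(z) = (1 + 5/7z)/(1 − 2/7z).

Need |R(x)|<1, x<0.
x=-0.73: |R|=0.3960
R=−1: 1+5/7x = −1+2/7x ⇒ -3/7x=2 ⇒ x=2/(-3/7)=-4.6667
Confirm numerically:
  x=-3.401: |R|=0.72489 <1
  x=-3.122: |R|=0.65011 <1
  x=-2.136: |R|=0.32647 <1
  x=-4.852: |R|=1.03329 >1
  x=-4.828: |R|=1.02906 >1
  x=-4.781: |R|=1.02071 >1
Stable set (-4.6667, 0).

(-4.6667,0); λ=-2 ⇒ h* = (14/3)/2 = 2.3333.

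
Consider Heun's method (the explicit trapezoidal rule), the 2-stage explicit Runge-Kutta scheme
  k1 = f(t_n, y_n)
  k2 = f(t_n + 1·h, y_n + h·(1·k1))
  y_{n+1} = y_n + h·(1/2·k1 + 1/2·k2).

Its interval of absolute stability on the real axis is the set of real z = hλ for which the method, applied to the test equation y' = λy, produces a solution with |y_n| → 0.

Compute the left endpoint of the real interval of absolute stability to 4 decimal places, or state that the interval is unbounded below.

Set f=λy, z=hλ:
  order 2, 2-stage ⇒ R(z)=1+z+z^2/2
  (e.g. R(-1.16)=0.51280, |R|=0.51280)

Boundary: |R(x)|=1, x<0.
x=-1.16: |R|=0.5128
|R(-2.21)|=1.2320 |R(-1.01)|=0.5000 |R(-0.97)|=0.5005
Bisect:
  x_lo=-2.4603 |R|=1.5663  x_hi=-0.2634 |R|=0.7713
  mid=-1.36186 |R|=0.56547 →hi
  mid=-1.91110 |R|=0.91505 →hi
  mid=-2.18572 |R|=1.20297 →lo
  mid=-2.04841 |R|=1.04959 →lo
  mid=-1.97976 |R|=0.97996 →hi
  mid=-2.01409 |R|=1.01419 →lo
  mid=-1.99692 |R|=0.99693 →hi
  ...
  [-2.00001,-1.99987] ⇒ x*=-2.0000
Stable set (-2.0000, 0).

left endpoint -2.0000.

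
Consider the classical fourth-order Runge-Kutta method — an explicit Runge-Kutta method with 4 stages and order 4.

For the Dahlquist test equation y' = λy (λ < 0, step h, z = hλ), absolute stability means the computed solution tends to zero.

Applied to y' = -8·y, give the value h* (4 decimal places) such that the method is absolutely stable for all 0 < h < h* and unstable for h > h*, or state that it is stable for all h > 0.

(-2.7853,0); λ=-8 ⇒ h* = 0.3482.

Test eqn y'=λy, z=hλ:
  order 4, 4-stage ⇒ R(z)=1+z+z^2/2+z^3/6+z^4/24
  (e.g. R(-0.45)=0.63777, |R|=0.63777)

Find x<0 with |R(x)|<1.
x=-0.45: |R|=0.6378
|R(-2.26)|=0.4569 |R(-1.05)|=0.3590 |R(-0.6)|=0.5494
Bisect:
  x_lo=-3.1146 |R|=1.6211  x_hi=-0.1515 |R|=0.8594
  mid=-1.63305 |R|=0.27086 →hi
  mid=-2.37381 |R|=0.53732 →hi
  mid=-2.74419 |R|=0.93978 →hi
  mid=-2.92938 |R|=1.23988 →lo
  mid=-2.83679 |R|=1.08045 →lo
  mid=-2.79049 |R|=1.00786 →lo
  mid=-2.76734 |R|=0.97327 →hi
  mid=-2.77891 |R|=0.99043 →hi
  mid=-2.78470 |R|=0.99911 →hi
  mid=-2.78760 |R|=1.00348 →lo
  ...
  [-2.78543,-2.78524] ⇒ x*=-2.7853
So |R|<1 on (-2.7853, 0).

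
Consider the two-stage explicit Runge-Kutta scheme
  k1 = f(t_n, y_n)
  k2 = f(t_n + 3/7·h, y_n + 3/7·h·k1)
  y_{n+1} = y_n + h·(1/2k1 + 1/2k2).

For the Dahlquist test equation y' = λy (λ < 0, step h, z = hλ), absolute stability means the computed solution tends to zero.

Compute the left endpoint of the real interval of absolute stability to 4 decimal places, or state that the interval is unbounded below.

z* = -4.6667.

With y'=λy (z=hλ):
  k1=λy_n ⇒ h·k1=z·y_n;  k2=λ(1+3/7z)y_n ⇒ h·k2=z(1+3/7z)y_n
  y_{n+1}/y_n = 1 + 1/2z + 1/2z(1+3/7z) = 1 + z + 3/14z²
  R(z) = 1 + z + 3/14z².

Solve |R(x)|<1 on ℝ⁻.
x=-0.58: |R|=0.4921
R=1: x+3/14x²=0 ⇒ x=−14/3=-4.6667; min R=1−1/(4·3/14)=-0.1667>−1
Confirm numerically:
  x=-4.638: |R|=0.97151 <1
  x=-4.222: |R|=0.59770 <1
  x=-3.540: |R|=0.14534 <1
  x=-2.118: |R|=0.15673 <1
  x=-5.078: |R|=1.44759 >1
  x=-5.018: |R|=1.37778 >1
So |R|<1 on (-4.6667, 0).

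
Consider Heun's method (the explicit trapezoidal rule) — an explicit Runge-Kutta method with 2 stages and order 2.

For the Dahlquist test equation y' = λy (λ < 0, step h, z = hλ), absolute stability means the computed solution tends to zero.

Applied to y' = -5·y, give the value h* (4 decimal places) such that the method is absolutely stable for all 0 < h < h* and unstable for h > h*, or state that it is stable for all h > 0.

(-2.0000,0); λ=-5 ⇒ h* = 0.4000.

On y'=λy, z=hλ:
  order 2, 2-stage ⇒ R(z)=1+z+z^2/2
  (e.g. R(-0.82)=0.51620, |R|=0.51620)

Find x<0 with |R(x)|<1.
x=-0.82: |R|=0.5162
|R(-2.19)|=1.2080 |R(-0.92)|=0.5032 |R(-0.68)|=0.5512
Bisect:
  x_lo=-2.5520 |R|=1.7044  x_hi=-0.0814 |R|=0.9220
  mid=-1.31669 |R|=0.55015 →hi
  mid=-1.93436 |R|=0.93652 →hi
  mid=-2.24320 |R|=1.27277 →lo
  mid=-2.08878 |R|=1.09272 →lo
  mid=-2.01157 |R|=1.01164 →lo
  mid=-1.97297 |R|=0.97333 →hi
  mid=-1.99227 |R|=0.99230 →hi
  mid=-2.00192 |R|=1.00192 →lo
  mid=-1.99709 |R|=0.99710 →hi
  mid=-1.99951 |R|=0.99951 →hi
  ...
  [-2.00011,-1.99996] ⇒ x*=-2.0000
So |R|<1 on (-2.0000, 0).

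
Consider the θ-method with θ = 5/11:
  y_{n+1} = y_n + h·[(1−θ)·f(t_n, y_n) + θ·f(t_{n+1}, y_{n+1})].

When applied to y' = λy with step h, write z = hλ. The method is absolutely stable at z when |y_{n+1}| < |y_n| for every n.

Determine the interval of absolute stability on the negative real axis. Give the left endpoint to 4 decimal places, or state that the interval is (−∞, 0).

On y'=λy, z=hλ:
  y_{n+1} = y_n + z·[6/11·y_n + 5/11·y_{n+1}] ⇒ (1 − 5/11z)y_{n+1} = (1 + 6/11z)y_n
  ⇒ R(z) = (1 + 6/11z)/(1 − 5/11z).

Solve |R(x)|<1 on ℝ⁻.
x=-1.6: |R|=0.0737
R=−1: 1+6/11x = −1+5/11x ⇒ -1/11x=2 ⇒ x=2/(-1/11)=-22.0000
Confirm numerically:
  x=-18.035: |R|=0.96081 <1
  x=-15.034: |R|=0.91916 <1
  x=-12.300: |R|=0.86621 <1
  x=-9.173: |R|=0.77443 <1
  x=-22.299: |R|=1.00244 >1
  x=-22.141: |R|=1.00116 >1
So |R|<1 on (-22.0000, 0).

z∈(-22.0000,0).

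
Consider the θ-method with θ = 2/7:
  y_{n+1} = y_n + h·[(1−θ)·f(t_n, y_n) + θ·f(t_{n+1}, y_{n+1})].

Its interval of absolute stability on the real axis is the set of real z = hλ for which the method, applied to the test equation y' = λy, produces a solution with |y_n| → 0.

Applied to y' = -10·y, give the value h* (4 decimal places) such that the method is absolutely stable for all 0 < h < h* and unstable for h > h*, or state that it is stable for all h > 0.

Test eqn y'=λy, z=hλ:
  y_{n+1} = y_n + z·[5/7·y_n + 2/7·y_{n+1}] ⇒ (1 − 2/7z)y_{n+1} = (1 + 5/7z)y_n
  Hence R(z) = (1 + 5/7z)/(1 − 2/7z).

Solve |R(x)|<1 on ℝ⁻.
x=-1.03: |R|=0.2042
R=−1: 1+5/7x = −1+2/7x ⇒ -3/7x=2 ⇒ x=2/(-3/7)=-4.6667
Confirm numerically:
  x=-4.373: |R|=0.94405 <1
  x=-3.465: |R|=0.74121 <1
  x=-2.299: |R|=0.38757 <1
  x=-4.877: |R|=1.03766 >1
  x=-4.779: |R|=1.02035 >1
  x=-4.753: |R|=1.01569 >1
Interval (-4.6667, 0).

(-4.6667,0); λ=-10 ⇒ h* = (14/3)/10 = 0.4667.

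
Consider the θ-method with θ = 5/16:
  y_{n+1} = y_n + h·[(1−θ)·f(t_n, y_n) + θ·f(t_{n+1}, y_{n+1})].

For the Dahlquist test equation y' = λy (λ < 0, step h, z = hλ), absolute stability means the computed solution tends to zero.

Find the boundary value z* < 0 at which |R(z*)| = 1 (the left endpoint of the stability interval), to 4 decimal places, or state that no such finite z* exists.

With y'=λy (z=hλ):
  y_{n+1} = y_n + z·[11/16·y_n + 5/16·y_{n+1}] ⇒ (1 − 5/16z)y_{n+1} = (1 + 11/16z)y_n
  R(z) = (1 + 11/16z)/(1 − 5/16z).

Find x<0 with |R(x)|<1.
x=-0.5: |R|=0.5676
R=−1: 1+11/16x = −1+5/16x ⇒ -3/8x=2 ⇒ x=2/(-3/8)=-5.3333
Confirm numerically:
  x=-5.213: |R|=0.98284 <1
  x=-3.196: |R|=0.59900 <1
  x=-2.436: |R|=0.38311 <1
  x=-5.885: |R|=1.07287 >1
  x=-5.527: |R|=1.02663 >1
Stable set (-5.3333, 0).

z* = -5.3333.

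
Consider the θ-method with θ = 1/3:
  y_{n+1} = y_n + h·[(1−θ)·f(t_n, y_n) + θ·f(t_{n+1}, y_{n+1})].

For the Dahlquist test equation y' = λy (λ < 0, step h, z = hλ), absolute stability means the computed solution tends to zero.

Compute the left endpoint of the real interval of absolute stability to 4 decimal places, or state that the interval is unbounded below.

z* = -6.0000.

Test eqn y'=λy, z=hλ:
  y_{n+1} = y_n + z·[2/3·y_n + 1/3·y_{n+1}] ⇒ (1 − 1/3z)y_{n+1} = (1 + 2/3z)y_n
  Hence R(z) = (1 + 2/3z)/(1 − 1/3z).

Boundary: |R(x)|=1, x<0.
x=-1.27: |R|=0.1077
R=−1: 1+2/3x = −1+1/3x ⇒ -1/3x=2 ⇒ x=2/(-1/3)=-6.0000
Confirm numerically:
  x=-5.618: |R|=0.95567 <1
  x=-3.176: |R|=0.54275 <1
  x=-2.759: |R|=0.43723 <1
  x=-6.372: |R|=1.03969 >1
  x=-6.279: |R|=1.03007 >1
  x=-6.076: |R|=1.00837 >1
So |R|<1 on (-6.0000, 0).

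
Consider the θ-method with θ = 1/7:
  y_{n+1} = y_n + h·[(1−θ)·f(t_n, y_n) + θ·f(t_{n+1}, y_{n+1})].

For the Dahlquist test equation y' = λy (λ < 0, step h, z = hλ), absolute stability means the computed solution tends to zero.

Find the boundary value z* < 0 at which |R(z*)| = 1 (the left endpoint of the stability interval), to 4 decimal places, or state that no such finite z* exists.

Test eqn y'=λy, z=hλ:
  y_{n+1} = y_n + z·[6/7·y_n + 1/7·y_{n+1}] ⇒ (1 − 1/7z)y_{n+1} = (1 + 6/7z)y_n
  Hence R(z) = (1 + 6/7z)/(1 − 1/7z).

Find x<0 with |R(x)|<1.
x=-1.42: |R|=0.1805
R=−1: 1+6/7x = −1+1/7x ⇒ -5/7x=2 ⇒ x=2/(-5/7)=-2.8000
Confirm numerically:
  x=-2.666: |R|=0.93068 <1
  x=-2.211: |R|=0.68027 <1
  x=-1.556: |R|=0.27302 <1
  x=-1.534: |R|=0.25826 <1
  x=-3.191: |R|=1.19184 >1
  x=-3.113: |R|=1.15475 >1
  x=-2.846: |R|=1.02336 >1
Interval (-2.8000, 0).

z* = -2.8000.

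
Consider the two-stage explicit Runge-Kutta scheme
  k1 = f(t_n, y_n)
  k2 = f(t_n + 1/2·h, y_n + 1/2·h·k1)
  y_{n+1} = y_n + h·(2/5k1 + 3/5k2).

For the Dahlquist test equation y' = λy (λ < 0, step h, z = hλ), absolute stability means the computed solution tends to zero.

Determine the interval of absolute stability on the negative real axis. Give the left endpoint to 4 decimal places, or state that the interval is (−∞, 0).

z∈(-3.3333,0).

Set f=λy, z=hλ:
  k1=λy_n ⇒ h·k1=z·y_n;  k2=λ(1+1/2z)y_n ⇒ h·k2=z(1+1/2z)y_n
  y_{n+1}/y_n = 1 + 2/5z + 3/5z(1+1/2z) = 1 + z + 3/10z²
  so R(z) = 1 + z + 3/10z².

Find x<0 with |R(x)|<1.
x=-0.47: |R|=0.5963
R=1: x+3/10x²=0 ⇒ x=−10/3=-3.3333; min R=1−1/(4·3/10)=0.1667>−1
Confirm numerically:
  x=-3.176: |R|=0.85009 <1
  x=-2.523: |R|=0.38666 <1
  x=-2.501: |R|=0.37550 <1
  x=-3.745: |R|=1.46251 >1
  x=-3.717: |R|=1.42783 >1
  x=-3.611: |R|=1.30080 >1
Interval (-3.3333, 0).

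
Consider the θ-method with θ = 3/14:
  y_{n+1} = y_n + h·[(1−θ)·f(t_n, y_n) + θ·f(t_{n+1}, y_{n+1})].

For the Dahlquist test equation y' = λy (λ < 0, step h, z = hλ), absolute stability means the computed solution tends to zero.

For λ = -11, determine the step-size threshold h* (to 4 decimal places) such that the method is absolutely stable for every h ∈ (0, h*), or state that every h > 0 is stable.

(-3.5000,0); λ=-11 ⇒ h* = (7/2)/11 = 0.3182.

Test eqn y'=λy, z=hλ:
  y_{n+1} = y_n + z·[11/14·y_n + 3/14·y_{n+1}] ⇒ (1 − 3/14z)y_{n+1} = (1 + 11/14z)y_n
  R(z) = (1 + 11/14z)/(1 − 3/14z).

Solve |R(x)|<1 on ℝ⁻.
x=-1.66: |R|=0.2244
R=−1: 1+11/14x = −1+3/14x ⇒ -4/7x=2 ⇒ x=2/(-4/7)=-3.5000
Confirm numerically:
  x=-2.946: |R|=0.80594 <1
  x=-2.676: |R|=0.70074 <1
  x=-2.348: |R|=0.56206 <1
  x=-3.917: |R|=1.12955 >1
  x=-3.840: |R|=1.10658 >1
  x=-3.838: |R|=1.10598 >1
Interval (-3.5000, 0).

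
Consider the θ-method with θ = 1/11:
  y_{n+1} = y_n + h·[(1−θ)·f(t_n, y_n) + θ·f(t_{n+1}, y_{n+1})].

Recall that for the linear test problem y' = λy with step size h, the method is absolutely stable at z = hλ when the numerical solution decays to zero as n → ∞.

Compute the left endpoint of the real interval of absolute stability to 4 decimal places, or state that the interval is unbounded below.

Set f=λy, z=hλ:
  y_{n+1} = y_n + z·[10/11·y_n + 1/11·y_{n+1}] ⇒ (1 − 1/11z)y_{n+1} = (1 + 10/11z)y_n
  so R(z) = (1 + 10/11z)/(1 − 1/11z).

Boundary: |R(x)|=1, x<0.
x=-1.31: |R|=0.1706
R=−1: 1+10/11x = −1+1/11x ⇒ -9/11x=2 ⇒ x=2/(-9/11)=-2.4444
Confirm numerically:
  x=-2.421: |R|=0.98428 <1
  x=-2.262: |R|=0.87619 <1
  x=-2.189: |R|=0.82569 <1
  x=-1.170: |R|=0.05752 <1
  x=-2.898: |R|=1.29371 >1
  x=-2.824: |R|=1.24711 >1
So |R|<1 on (-2.4444, 0).

left endpoint -2.4444.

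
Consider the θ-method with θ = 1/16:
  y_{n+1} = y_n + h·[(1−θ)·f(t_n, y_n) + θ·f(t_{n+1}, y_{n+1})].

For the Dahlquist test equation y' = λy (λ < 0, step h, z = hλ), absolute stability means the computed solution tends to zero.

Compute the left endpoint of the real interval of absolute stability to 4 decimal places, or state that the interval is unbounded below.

Set f=λy, z=hλ:
  y_{n+1} = y_n + z·[15/16·y_n + 1/16·y_{n+1}] ⇒ (1 − 1/16z)y_{n+1} = (1 + 15/16z)y_n
  ⇒ R(z) = (1 + 15/16z)/(1 − 1/16z).

Find x<0 with |R(x)|<1.
x=-1.12: |R|=0.0467
R=−1: 1+15/16x = −1+1/16x ⇒ -7/8x=2 ⇒ x=2/(-7/8)=-2.2857
Confirm numerically:
  x=-2.061: |R|=0.82581 <1
  x=-1.968: |R|=0.75245 <1
  x=-1.562: |R|=0.42307 <1
  x=-1.051: |R|=0.01378 <1
  x=-2.787: |R|=1.37356 >1
  x=-2.366: |R|=1.06120 >1
So |R|<1 on (-2.2857, 0).

z* = -2.2857.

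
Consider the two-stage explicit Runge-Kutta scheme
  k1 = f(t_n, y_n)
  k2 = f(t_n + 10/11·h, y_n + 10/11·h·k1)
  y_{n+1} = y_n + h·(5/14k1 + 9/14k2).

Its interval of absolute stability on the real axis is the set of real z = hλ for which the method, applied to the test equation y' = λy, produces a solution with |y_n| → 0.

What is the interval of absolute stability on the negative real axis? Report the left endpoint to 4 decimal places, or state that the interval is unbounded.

(-1.7111, 0).

On y'=λy, z=hλ:
  k1=λy_n ⇒ h·k1=z·y_n;  k2=λ(1+10/11z)y_n ⇒ h·k2=z(1+10/11z)y_n
  y_{n+1}/y_n = 1 + 5/14z + 9/14z(1+10/11z) = 1 + z + 45/77z²
  ⇒ R(z) = 1 + z + 45/77z².

Find x<0 with |R(x)|<1.
x=-0.61: |R|=0.6075
R=1: x+45/77x²=0 ⇒ x=−77/45=-1.7111; min R=1−1/(4·45/77)=0.5722>−1
Confirm numerically:
  x=-1.427: |R|=0.76306 <1
  x=-1.238: |R|=0.65770 <1
  x=-1.228: |R|=0.65329 <1
  x=-2.083: |R|=1.45271 >1
  x=-2.076: |R|=1.44270 >1
Stable set (-1.7111, 0).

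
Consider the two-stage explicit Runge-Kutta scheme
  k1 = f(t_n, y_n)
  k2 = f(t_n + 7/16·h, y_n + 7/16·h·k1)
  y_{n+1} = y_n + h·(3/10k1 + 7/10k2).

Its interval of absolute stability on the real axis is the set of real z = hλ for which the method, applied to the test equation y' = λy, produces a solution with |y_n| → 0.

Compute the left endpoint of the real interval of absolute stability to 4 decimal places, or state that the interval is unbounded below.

Test eqn y'=λy, z=hλ:
  k1=λy_n ⇒ h·k1=z·y_n;  k2=λ(1+7/16z)y_n ⇒ h·k2=z(1+7/16z)y_n
  y_{n+1}/y_n = 1 + 3/10z + 7/10z(1+7/16z) = 1 + z + 49/160z²
  R(z) = 1 + z + 49/160z².

Solve |R(x)|<1 on ℝ⁻.
x=-1.34: |R|=0.2099
R=1: x+49/160x²=0 ⇒ x=−160/49=-3.2653; min R=1−1/(4·49/160)=0.1837>−1
Confirm numerically:
  x=-2.943: |R|=0.70951 <1
  x=-2.836: |R|=0.62714 <1
  x=-2.720: |R|=0.54576 <1
  x=-1.740: |R|=0.18720 <1
  x=-3.712: |R|=1.50780 >1
  x=-3.651: |R|=1.43125 >1
Interval (-3.2653, 0).

left endpoint -3.2653.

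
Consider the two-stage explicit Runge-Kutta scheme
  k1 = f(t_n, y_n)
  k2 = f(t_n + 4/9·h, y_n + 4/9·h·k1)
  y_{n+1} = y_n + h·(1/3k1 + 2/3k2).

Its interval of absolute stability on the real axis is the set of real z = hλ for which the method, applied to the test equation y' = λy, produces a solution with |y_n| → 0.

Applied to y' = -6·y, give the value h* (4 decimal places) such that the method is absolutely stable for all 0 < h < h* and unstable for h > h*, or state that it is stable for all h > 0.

Test eqn y'=λy, z=hλ:
  k1=λy_n ⇒ h·k1=z·y_n;  k2=λ(1+4/9z)y_n ⇒ h·k2=z(1+4/9z)y_n
  y_{n+1}/y_n = 1 + 1/3z + 2/3z(1+4/9z) = 1 + z + 8/27z²
  ⇒ R(z) = 1 + z + 8/27z².

Find x<0 with |R(x)|<1.
x=-0.59: |R|=0.5131
R=1: x+8/27x²=0 ⇒ x=−27/8=-3.3750; min R=1−1/(4·8/27)=0.1562>−1
Confirm numerically:
  x=-3.344: |R|=0.96928 <1
  x=-2.521: |R|=0.36209 <1
  x=-1.902: |R|=0.16988 <1
  x=-3.892: |R|=1.59620 >1
  x=-3.845: |R|=1.53545 >1
Interval (-3.3750, 0).

(-3.3750,0); λ=-6 ⇒ h* = (27/8)/6 = 0.5625.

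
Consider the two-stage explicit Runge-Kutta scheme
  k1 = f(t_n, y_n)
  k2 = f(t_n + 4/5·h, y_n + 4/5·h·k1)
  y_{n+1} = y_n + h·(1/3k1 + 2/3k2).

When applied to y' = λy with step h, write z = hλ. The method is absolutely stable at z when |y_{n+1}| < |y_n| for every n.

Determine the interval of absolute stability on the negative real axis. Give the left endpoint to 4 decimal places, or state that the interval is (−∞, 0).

z∈(-1.8750,0).

Test eqn y'=λy, z=hλ:
  k1=λy_n ⇒ h·k1=z·y_n;  k2=λ(1+4/5z)y_n ⇒ h·k2=z(1+4/5z)y_n
  y_{n+1}/y_n = 1 + 1/3z + 2/3z(1+4/5z) = 1 + z + 8/15z²
  Hence R(z) = 1 + z + 8/15z².

Solve |R(x)|<1 on ℝ⁻.
x=-0.46: |R|=0.6529
R=1: x+8/15x²=0 ⇒ x=−15/8=-1.8750; min R=1−1/(4·8/15)=0.5312>−1
Confirm numerically:
  x=-1.681: |R|=0.82607 <1
  x=-1.412: |R|=0.65133 <1
  x=-1.139: |R|=0.55290 <1
  x=-2.177: |R|=1.35064 >1
  x=-2.172: |R|=1.34404 >1
Interval (-1.8750, 0).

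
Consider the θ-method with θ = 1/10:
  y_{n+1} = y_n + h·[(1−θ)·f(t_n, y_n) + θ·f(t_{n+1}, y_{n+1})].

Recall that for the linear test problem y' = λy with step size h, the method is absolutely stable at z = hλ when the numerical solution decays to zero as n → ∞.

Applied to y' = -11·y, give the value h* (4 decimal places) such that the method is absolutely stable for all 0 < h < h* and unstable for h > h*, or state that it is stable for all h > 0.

Set f=λy, z=hλ:
  y_{n+1} = y_n + z·[9/10·y_n + 1/10·y_{n+1}] ⇒ (1 − 1/10z)y_{n+1} = (1 + 9/10z)y_n
  R(z) = (1 + 9/10z)/(1 − 1/10z).

Boundary: |R(x)|=1, x<0.
x=-1.74: |R|=0.4821
R=−1: 1+9/10x = −1+1/10x ⇒ -4/5x=2 ⇒ x=2/(-4/5)=-2.5000
Confirm numerically:
  x=-2.245: |R|=0.83340 <1
  x=-2.144: |R|=0.76548 <1
  x=-2.091: |R|=0.72939 <1
  x=-1.995: |R|=0.66319 <1
  x=-2.949: |R|=1.27740 >1
  x=-2.778: |R|=1.17405 >1
Stable set (-2.5000, 0).

(-2.5000,0); λ=-11 ⇒ h* = (5/2)/11 = 0.2273.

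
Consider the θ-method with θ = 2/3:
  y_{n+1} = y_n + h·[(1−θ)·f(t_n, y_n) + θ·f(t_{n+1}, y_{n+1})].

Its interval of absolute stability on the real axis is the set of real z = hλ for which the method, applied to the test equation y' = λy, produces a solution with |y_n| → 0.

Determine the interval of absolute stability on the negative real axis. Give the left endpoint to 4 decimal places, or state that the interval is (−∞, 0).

With y'=λy (z=hλ):
  y_{n+1} = y_n + z·[1/3·y_n + 2/3·y_{n+1}] ⇒ (1 − 2/3z)y_{n+1} = (1 + 1/3z)y_n
  Hence R(z) = (1 + 1/3z)/(1 − 2/3z).

Need |R(x)|<1, x<0.
x=-1.71: |R|=0.2009
x=-2: |R|=0.1429
x=-10: |R|=0.3043
x=-100: |R|=0.4778
θ=2/3≥1/2 ⇒ |1+1/3x|<|1−2/3x| ∀x<0 ⇒ interval (−∞,0).

interval (−∞, 0).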